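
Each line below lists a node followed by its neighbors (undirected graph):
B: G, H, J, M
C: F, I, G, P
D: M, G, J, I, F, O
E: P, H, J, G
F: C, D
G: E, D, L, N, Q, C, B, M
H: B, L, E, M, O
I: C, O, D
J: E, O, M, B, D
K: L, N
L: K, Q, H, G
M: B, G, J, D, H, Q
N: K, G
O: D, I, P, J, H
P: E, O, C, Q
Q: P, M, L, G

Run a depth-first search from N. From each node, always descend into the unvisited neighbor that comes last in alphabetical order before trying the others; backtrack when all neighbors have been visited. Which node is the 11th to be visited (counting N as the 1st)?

G

Visit N
N → K
K → L
L → Q
Q → P
P → O
O → J
J → M
M → H
H → E
E → G
G → D
D → I
I → C
C → F
G → B

Visit order: N, K, L, Q, P, O, J, M, H, E, G, D, I, C, F, B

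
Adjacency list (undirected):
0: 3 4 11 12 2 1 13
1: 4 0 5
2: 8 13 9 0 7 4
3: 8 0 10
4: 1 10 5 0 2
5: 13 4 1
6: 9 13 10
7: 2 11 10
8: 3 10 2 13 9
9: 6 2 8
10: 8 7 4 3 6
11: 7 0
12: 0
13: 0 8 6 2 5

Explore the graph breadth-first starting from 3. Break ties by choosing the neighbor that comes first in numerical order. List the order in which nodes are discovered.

Visit 3; enqueue 0, 8, 10 → queue [0, 8, 10]
Visit 0; enqueue 1, 2, 4, 11, 12, 13 → queue [8, 10, 1, 2, 4, 11, 12, 13]
Visit 8; enqueue 9 → queue [10, 1, 2, 4, 11, 12, 13, 9]
Visit 10; enqueue 6, 7 → queue [1, 2, 4, 11, 12, 13, 9, 6, 7]
Visit 1; enqueue 5 → queue [2, 4, 11, 12, 13, 9, 6, 7, 5]
Visit 2 → queue [4, 11, 12, 13, 9, 6, 7, 5]
Visit 4 → queue [11, 12, 13, 9, 6, 7, 5]
Visit 11 → queue [12, 13, 9, 6, 7, 5]
Visit 12 → queue [13, 9, 6, 7, 5]
Visit 13 → queue [9, 6, 7, 5]
Visit 9 → queue [6, 7, 5]
Visit 6 → queue [7, 5]
Visit 7 → queue [5]
Visit 5 → queue []

3 -> 0 -> 8 -> 10 -> 1 -> 2 -> 4 -> 11 -> 12 -> 13 -> 9 -> 6 -> 7 -> 5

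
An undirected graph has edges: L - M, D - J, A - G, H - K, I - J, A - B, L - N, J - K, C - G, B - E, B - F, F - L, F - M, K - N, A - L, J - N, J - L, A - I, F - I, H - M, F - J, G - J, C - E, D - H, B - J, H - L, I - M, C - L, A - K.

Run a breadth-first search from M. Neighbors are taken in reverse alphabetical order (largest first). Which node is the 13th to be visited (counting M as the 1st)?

G

Visit M; enqueue L, I, H, F → queue [L, I, H, F]
Visit L; enqueue N, J, C, A → queue [I, H, F, N, J, C, A]
Visit I → queue [H, F, N, J, C, A]
Visit H; enqueue K, D → queue [F, N, J, C, A, K, D]
Visit F; enqueue B → queue [N, J, C, A, K, D, B]
Visit N → queue [J, C, A, K, D, B]
Visit J; enqueue G → queue [C, A, K, D, B, G]
Visit C; enqueue E → queue [A, K, D, B, G, E]
Visit A → queue [K, D, B, G, E]
Visit K → queue [D, B, G, E]
Visit D → queue [B, G, E]
Visit B → queue [G, E]
Visit G → queue [E]
Visit E → queue []

Visit order: M, L, I, H, F, N, J, C, A, K, D, B, G, E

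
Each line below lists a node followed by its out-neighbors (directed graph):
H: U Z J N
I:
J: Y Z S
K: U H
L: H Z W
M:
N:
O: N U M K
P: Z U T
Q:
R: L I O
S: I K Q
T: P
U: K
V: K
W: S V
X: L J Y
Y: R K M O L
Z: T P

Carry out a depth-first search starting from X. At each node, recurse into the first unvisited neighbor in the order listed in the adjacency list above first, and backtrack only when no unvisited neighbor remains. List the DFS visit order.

X, L, H, U, K, Z, T, P, J, Y, R, I, O, N, M, S, Q, W, V

Visit X
X → L
L → H
H → U
U → K
H → Z
Z → T
T → P
H → J
J → Y
Y → R
R → I
R → O
O → N
O → M
J → S
S → Q
L → W
W → V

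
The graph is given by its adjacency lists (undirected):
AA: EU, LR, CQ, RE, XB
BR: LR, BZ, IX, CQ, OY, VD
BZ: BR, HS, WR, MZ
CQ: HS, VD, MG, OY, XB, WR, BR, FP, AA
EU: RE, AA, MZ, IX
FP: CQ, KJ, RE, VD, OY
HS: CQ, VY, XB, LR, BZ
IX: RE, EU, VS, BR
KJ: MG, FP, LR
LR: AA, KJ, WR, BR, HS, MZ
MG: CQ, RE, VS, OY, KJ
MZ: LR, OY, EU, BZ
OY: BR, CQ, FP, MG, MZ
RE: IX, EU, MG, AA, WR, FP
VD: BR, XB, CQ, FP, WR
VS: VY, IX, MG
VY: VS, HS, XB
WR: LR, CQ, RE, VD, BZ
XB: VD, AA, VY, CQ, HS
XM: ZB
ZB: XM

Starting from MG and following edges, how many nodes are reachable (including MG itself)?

19

BFS from MG visits: MG, VS, RE, OY, KJ, CQ, VY, IX, WR, FP, EU, AA, MZ, BR, LR, XB, VD, HS, BZ
Reachable nodes: 19 of 21 total.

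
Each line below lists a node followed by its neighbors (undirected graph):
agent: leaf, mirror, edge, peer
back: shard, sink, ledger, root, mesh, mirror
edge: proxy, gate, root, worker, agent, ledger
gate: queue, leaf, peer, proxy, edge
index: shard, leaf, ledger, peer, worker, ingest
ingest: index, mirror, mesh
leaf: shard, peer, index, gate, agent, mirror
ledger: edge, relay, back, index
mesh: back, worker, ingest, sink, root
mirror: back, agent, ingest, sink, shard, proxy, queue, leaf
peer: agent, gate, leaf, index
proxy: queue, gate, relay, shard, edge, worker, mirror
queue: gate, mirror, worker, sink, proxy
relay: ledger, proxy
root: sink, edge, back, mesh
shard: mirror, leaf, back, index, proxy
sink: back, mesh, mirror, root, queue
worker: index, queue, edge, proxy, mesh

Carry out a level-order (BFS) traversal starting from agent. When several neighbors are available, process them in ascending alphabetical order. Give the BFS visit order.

Visit agent; enqueue edge, leaf, mirror, peer → queue [edge, leaf, mirror, peer]
Visit edge; enqueue gate, ledger, proxy, root, worker → queue [leaf, mirror, peer, gate, ledger, proxy, root, worker]
Visit leaf; enqueue index, shard → queue [mirror, peer, gate, ledger, proxy, root, worker, index, shard]
Visit mirror; enqueue back, ingest, queue, sink → queue [peer, gate, ledger, proxy, root, worker, index, shard, back, ingest, queue, sink]
Visit peer → queue [gate, ledger, proxy, root, worker, index, shard, back, ingest, queue, sink]
Visit gate → queue [ledger, proxy, root, worker, index, shard, back, ingest, queue, sink]
Visit ledger; enqueue relay → queue [proxy, root, worker, index, shard, back, ingest, queue, sink, relay]
Visit proxy → queue [root, worker, index, shard, back, ingest, queue, sink, relay]
Visit root; enqueue mesh → queue [worker, index, shard, back, ingest, queue, sink, relay, mesh]
Visit worker → queue [index, shard, back, ingest, queue, sink, relay, mesh]
Visit index → queue [shard, back, ingest, queue, sink, relay, mesh]
Visit shard → queue [back, ingest, queue, sink, relay, mesh]
Visit back → queue [ingest, queue, sink, relay, mesh]
Visit ingest → queue [queue, sink, relay, mesh]
Visit queue → queue [sink, relay, mesh]
Visit sink → queue [relay, mesh]
Visit relay → queue [mesh]
Visit mesh → queue []

agent -> edge -> leaf -> mirror -> peer -> gate -> ledger -> proxy -> root -> worker -> index -> shard -> back -> ingest -> queue -> sink -> relay -> mesh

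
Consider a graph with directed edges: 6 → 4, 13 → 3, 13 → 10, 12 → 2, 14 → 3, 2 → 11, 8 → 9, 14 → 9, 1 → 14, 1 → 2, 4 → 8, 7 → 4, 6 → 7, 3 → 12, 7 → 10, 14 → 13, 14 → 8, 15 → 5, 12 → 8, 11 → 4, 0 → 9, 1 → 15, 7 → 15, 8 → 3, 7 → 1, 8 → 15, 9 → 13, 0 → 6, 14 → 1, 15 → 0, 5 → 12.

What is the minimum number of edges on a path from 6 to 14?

3

Level 0: 6
Level 1: 4, 7
Level 2: 1, 8, 10, 15
Level 3: 0, 2, 3, 5, 9, 14
Level 4: 11, 12, 13
14 first appears at level 3.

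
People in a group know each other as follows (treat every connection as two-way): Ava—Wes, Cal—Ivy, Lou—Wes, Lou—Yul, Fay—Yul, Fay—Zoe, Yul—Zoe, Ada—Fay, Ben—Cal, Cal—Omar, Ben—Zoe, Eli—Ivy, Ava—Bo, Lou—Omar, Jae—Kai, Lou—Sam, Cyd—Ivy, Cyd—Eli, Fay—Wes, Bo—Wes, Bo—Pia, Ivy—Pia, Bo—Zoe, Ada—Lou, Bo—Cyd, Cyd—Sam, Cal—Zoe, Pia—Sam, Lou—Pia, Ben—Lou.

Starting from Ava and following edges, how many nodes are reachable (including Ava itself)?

16

BFS from Ava visits: Ava, Bo, Wes, Cyd, Pia, Zoe, Fay, Lou, Eli, Ivy, Sam, Ben, Cal, Yul, Ada, Omar
Reachable nodes: 16 of 18 total.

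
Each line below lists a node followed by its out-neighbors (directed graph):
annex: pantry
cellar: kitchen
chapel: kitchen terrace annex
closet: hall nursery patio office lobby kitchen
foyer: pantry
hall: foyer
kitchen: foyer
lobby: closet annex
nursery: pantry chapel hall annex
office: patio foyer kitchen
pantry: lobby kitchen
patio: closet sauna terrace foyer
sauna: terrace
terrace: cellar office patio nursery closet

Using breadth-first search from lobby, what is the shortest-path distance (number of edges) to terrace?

3

Level 0: lobby
Level 1: annex, closet
Level 2: hall, kitchen, nursery, office, pantry, patio
Level 3: chapel, foyer, sauna, terrace
Level 4: cellar
terrace first appears at level 3.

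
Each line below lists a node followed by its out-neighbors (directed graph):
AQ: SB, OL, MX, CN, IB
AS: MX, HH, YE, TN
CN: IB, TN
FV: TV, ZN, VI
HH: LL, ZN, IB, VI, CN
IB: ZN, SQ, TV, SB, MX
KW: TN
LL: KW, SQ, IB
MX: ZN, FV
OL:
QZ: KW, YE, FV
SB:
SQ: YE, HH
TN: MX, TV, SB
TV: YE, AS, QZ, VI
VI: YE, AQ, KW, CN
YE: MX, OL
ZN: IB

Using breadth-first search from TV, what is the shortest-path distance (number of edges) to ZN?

3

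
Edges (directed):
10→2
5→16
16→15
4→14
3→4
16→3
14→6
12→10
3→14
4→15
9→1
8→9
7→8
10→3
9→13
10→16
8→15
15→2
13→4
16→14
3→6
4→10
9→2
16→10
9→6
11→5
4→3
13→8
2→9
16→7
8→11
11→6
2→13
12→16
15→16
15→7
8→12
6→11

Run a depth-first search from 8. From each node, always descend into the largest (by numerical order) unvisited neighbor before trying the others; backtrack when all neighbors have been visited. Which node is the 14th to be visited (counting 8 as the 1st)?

Visit 8
8 → 15
15 → 16
16 → 14
14 → 6
6 → 11
11 → 5
16 → 10
10 → 3
3 → 4
10 → 2
2 → 13
2 → 9
9 → 1
16 → 7
8 → 12

Visit order: 8, 15, 16, 14, 6, 11, 5, 10, 3, 4, 2, 13, 9, 1, 7, 12

1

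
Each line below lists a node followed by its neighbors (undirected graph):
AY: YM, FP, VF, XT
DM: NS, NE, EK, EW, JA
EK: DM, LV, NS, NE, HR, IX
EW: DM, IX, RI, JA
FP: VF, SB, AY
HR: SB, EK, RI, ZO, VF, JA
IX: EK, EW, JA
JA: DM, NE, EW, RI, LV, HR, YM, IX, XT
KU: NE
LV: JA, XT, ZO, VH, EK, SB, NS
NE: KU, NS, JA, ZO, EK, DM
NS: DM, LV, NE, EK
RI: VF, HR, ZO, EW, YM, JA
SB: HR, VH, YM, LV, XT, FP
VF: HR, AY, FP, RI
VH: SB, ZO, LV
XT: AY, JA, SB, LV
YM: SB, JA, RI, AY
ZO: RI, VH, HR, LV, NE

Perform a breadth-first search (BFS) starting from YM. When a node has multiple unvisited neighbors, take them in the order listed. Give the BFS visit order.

Visit YM; enqueue SB, JA, RI, AY → queue [SB, JA, RI, AY]
Visit SB; enqueue HR, VH, LV, XT, FP → queue [JA, RI, AY, HR, VH, LV, XT, FP]
Visit JA; enqueue DM, NE, EW, IX → queue [RI, AY, HR, VH, LV, XT, FP, DM, NE, EW, IX]
Visit RI; enqueue VF, ZO → queue [AY, HR, VH, LV, XT, FP, DM, NE, EW, IX, VF, ZO]
Visit AY → queue [HR, VH, LV, XT, FP, DM, NE, EW, IX, VF, ZO]
Visit HR; enqueue EK → queue [VH, LV, XT, FP, DM, NE, EW, IX, VF, ZO, EK]
Visit VH → queue [LV, XT, FP, DM, NE, EW, IX, VF, ZO, EK]
Visit LV; enqueue NS → queue [XT, FP, DM, NE, EW, IX, VF, ZO, EK, NS]
Visit XT → queue [FP, DM, NE, EW, IX, VF, ZO, EK, NS]
Visit FP → queue [DM, NE, EW, IX, VF, ZO, EK, NS]
Visit DM → queue [NE, EW, IX, VF, ZO, EK, NS]
Visit NE; enqueue KU → queue [EW, IX, VF, ZO, EK, NS, KU]
Visit EW → queue [IX, VF, ZO, EK, NS, KU]
Visit IX → queue [VF, ZO, EK, NS, KU]
Visit VF → queue [ZO, EK, NS, KU]
Visit ZO → queue [EK, NS, KU]
Visit EK → queue [NS, KU]
Visit NS → queue [KU]
Visit KU → queue []

YM, SB, JA, RI, AY, HR, VH, LV, XT, FP, DM, NE, EW, IX, VF, ZO, EK, NS, KU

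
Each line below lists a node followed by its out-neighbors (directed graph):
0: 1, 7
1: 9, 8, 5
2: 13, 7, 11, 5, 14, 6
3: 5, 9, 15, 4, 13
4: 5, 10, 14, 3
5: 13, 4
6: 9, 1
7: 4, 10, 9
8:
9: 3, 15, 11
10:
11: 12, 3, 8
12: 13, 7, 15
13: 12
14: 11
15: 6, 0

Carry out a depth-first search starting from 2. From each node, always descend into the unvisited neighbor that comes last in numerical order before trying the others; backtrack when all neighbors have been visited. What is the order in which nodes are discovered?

2 14 11 12 15 6 9 3 13 5 4 10 1 8 0 7

Visit 2
2 → 14
14 → 11
11 → 12
12 → 15
15 → 6
6 → 9
9 → 3
3 → 13
3 → 5
5 → 4
4 → 10
6 → 1
1 → 8
15 → 0
0 → 7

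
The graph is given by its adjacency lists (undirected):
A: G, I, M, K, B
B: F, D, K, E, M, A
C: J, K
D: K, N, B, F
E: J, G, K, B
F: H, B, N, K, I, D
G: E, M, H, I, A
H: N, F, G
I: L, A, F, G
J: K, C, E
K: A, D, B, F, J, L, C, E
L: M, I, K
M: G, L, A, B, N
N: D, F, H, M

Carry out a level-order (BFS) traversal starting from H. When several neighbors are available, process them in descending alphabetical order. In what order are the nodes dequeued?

Visit H; enqueue N, G, F → queue [N, G, F]
Visit N; enqueue M, D → queue [G, F, M, D]
Visit G; enqueue I, E, A → queue [F, M, D, I, E, A]
Visit F; enqueue K, B → queue [M, D, I, E, A, K, B]
Visit M; enqueue L → queue [D, I, E, A, K, B, L]
Visit D → queue [I, E, A, K, B, L]
Visit I → queue [E, A, K, B, L]
Visit E; enqueue J → queue [A, K, B, L, J]
Visit A → queue [K, B, L, J]
Visit K; enqueue C → queue [B, L, J, C]
Visit B → queue [L, J, C]
Visit L → queue [J, C]
Visit J → queue [C]
Visit C → queue []

H, N, G, F, M, D, I, E, A, K, B, L, J, C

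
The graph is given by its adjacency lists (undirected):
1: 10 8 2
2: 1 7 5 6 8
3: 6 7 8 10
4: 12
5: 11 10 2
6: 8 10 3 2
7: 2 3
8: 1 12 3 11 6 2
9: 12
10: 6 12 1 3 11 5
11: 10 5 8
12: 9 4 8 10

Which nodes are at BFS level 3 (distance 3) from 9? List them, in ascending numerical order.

1, 2, 3, 5, 6, 11

Level 0: 9
Level 1: 12
Level 2: 4, 8, 10
Level 3: 1, 2, 3, 5, 6, 11
Level 4: 7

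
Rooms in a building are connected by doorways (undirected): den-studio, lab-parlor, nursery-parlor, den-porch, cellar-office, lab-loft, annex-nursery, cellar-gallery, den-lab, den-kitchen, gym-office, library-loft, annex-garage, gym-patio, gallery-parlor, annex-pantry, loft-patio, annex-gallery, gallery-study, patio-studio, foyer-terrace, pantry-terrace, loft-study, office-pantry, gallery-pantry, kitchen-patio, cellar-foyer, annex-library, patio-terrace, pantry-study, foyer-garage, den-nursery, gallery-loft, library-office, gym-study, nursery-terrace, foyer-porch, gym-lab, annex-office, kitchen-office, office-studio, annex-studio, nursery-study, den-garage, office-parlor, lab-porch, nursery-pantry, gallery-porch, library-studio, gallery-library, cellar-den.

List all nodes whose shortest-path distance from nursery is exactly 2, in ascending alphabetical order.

Level 0: nursery
Level 1: annex, den, pantry, parlor, study, terrace
Level 2: cellar, foyer, gallery, garage, gym, kitchen, lab, library, loft, office, patio, porch, studio

cellar, foyer, gallery, garage, gym, kitchen, lab, library, loft, office, patio, porch, studio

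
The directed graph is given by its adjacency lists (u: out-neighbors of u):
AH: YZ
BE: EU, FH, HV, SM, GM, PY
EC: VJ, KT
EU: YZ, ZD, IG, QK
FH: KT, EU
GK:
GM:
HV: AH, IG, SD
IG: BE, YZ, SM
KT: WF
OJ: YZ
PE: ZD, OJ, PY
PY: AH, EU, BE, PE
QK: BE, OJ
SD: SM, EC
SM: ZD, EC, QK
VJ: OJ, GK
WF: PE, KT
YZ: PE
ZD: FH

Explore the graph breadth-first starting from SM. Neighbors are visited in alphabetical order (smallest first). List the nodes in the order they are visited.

SM EC QK ZD KT VJ BE OJ FH WF GK EU GM HV PY YZ PE IG AH SD

Visit SM; enqueue EC, QK, ZD → queue [EC, QK, ZD]
Visit EC; enqueue KT, VJ → queue [QK, ZD, KT, VJ]
Visit QK; enqueue BE, OJ → queue [ZD, KT, VJ, BE, OJ]
Visit ZD; enqueue FH → queue [KT, VJ, BE, OJ, FH]
Visit KT; enqueue WF → queue [VJ, BE, OJ, FH, WF]
Visit VJ; enqueue GK → queue [BE, OJ, FH, WF, GK]
Visit BE; enqueue EU, GM, HV, PY → queue [OJ, FH, WF, GK, EU, GM, HV, PY]
Visit OJ; enqueue YZ → queue [FH, WF, GK, EU, GM, HV, PY, YZ]
Visit FH → queue [WF, GK, EU, GM, HV, PY, YZ]
Visit WF; enqueue PE → queue [GK, EU, GM, HV, PY, YZ, PE]
Visit GK → queue [EU, GM, HV, PY, YZ, PE]
Visit EU; enqueue IG → queue [GM, HV, PY, YZ, PE, IG]
Visit GM → queue [HV, PY, YZ, PE, IG]
Visit HV; enqueue AH, SD → queue [PY, YZ, PE, IG, AH, SD]
Visit PY → queue [YZ, PE, IG, AH, SD]
Visit YZ → queue [PE, IG, AH, SD]
Visit PE → queue [IG, AH, SD]
Visit IG → queue [AH, SD]
Visit AH → queue [SD]
Visit SD → queue []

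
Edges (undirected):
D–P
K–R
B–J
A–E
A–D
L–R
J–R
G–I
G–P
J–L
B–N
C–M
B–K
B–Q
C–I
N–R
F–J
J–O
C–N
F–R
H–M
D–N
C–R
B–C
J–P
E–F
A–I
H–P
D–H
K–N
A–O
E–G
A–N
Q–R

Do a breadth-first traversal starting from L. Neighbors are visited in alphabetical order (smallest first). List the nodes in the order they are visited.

L, J, R, B, F, O, P, C, K, N, Q, E, A, D, G, H, I, M

Visit L; enqueue J, R → queue [J, R]
Visit J; enqueue B, F, O, P → queue [R, B, F, O, P]
Visit R; enqueue C, K, N, Q → queue [B, F, O, P, C, K, N, Q]
Visit B → queue [F, O, P, C, K, N, Q]
Visit F; enqueue E → queue [O, P, C, K, N, Q, E]
Visit O; enqueue A → queue [P, C, K, N, Q, E, A]
Visit P; enqueue D, G, H → queue [C, K, N, Q, E, A, D, G, H]
Visit C; enqueue I, M → queue [K, N, Q, E, A, D, G, H, I, M]
Visit K → queue [N, Q, E, A, D, G, H, I, M]
Visit N → queue [Q, E, A, D, G, H, I, M]
Visit Q → queue [E, A, D, G, H, I, M]
Visit E → queue [A, D, G, H, I, M]
Visit A → queue [D, G, H, I, M]
Visit D → queue [G, H, I, M]
Visit G → queue [H, I, M]
Visit H → queue [I, M]
Visit I → queue [M]
Visit M → queue []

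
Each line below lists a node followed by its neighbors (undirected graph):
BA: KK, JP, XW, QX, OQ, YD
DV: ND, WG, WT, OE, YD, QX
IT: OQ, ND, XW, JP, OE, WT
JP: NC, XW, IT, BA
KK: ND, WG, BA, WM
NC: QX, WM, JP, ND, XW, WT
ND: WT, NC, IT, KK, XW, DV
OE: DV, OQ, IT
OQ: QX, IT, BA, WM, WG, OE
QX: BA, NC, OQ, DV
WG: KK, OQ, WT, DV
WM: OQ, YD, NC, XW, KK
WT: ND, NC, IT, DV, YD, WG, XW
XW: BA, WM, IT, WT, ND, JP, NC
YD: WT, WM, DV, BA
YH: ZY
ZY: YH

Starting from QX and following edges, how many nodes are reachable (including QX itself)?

BFS from QX visits: QX, BA, NC, OQ, DV, KK, JP, XW, YD, WM, ND, WT, IT, WG, OE
Reachable nodes: 15 of 17 total.

15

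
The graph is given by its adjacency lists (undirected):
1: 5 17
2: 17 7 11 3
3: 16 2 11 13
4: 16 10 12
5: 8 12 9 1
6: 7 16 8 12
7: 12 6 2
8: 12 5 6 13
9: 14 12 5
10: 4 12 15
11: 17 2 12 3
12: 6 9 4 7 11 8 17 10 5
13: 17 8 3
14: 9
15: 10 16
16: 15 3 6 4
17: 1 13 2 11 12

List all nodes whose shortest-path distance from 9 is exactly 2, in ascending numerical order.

Level 0: 9
Level 1: 5, 12, 14
Level 2: 1, 4, 6, 7, 8, 10, 11, 17
Level 3: 2, 3, 13, 15, 16

1, 4, 6, 7, 8, 10, 11, 17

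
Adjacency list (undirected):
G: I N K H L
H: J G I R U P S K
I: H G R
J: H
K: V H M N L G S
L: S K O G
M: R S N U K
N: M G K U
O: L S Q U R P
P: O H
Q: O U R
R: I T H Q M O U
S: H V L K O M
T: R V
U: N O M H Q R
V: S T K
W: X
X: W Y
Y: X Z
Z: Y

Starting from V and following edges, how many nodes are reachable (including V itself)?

BFS from V visits: V, T, S, K, R, O, M, L, H, N, G, U, Q, I, P, J
Reachable nodes: 16 of 20 total.

16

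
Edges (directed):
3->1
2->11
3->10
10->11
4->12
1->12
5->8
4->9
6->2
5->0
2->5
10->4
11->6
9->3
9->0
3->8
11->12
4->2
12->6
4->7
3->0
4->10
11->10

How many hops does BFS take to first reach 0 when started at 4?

2

Level 0: 4
Level 1: 2, 7, 9, 10, 12
Level 2: 0, 3, 5, 6, 11
Level 3: 1, 8
0 first appears at level 2.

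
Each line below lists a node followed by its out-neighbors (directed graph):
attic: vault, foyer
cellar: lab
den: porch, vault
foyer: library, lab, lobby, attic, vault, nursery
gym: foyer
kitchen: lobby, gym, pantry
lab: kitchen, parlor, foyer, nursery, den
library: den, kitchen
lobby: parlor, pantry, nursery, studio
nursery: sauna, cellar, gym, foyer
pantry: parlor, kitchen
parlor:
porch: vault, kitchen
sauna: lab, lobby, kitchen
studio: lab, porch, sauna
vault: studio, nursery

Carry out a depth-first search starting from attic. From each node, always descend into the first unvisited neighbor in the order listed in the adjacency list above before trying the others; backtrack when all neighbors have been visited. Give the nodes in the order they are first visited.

attic, vault, studio, lab, kitchen, lobby, parlor, pantry, nursery, sauna, cellar, gym, foyer, library, den, porch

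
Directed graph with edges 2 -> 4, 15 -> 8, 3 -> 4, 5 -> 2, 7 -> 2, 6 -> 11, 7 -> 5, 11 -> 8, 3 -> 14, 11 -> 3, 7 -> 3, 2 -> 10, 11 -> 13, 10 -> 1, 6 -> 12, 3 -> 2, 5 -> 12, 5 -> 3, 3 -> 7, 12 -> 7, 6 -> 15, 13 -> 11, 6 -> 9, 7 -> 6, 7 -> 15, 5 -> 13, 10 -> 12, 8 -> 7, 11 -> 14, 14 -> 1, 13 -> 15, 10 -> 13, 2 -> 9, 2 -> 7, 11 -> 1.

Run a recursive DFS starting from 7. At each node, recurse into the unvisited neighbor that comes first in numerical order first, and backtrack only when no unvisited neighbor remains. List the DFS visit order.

Visit 7
7 → 2
2 → 4
2 → 9
2 → 10
10 → 1
10 → 12
10 → 13
13 → 11
11 → 3
3 → 14
11 → 8
13 → 15
7 → 5
7 → 6

7, 2, 4, 9, 10, 1, 12, 13, 11, 3, 14, 8, 15, 5, 6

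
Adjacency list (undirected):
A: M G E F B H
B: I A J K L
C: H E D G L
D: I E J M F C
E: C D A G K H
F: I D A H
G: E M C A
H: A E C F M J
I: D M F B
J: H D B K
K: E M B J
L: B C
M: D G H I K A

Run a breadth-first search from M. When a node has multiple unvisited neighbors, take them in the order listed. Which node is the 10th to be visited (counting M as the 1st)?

Visit M; enqueue D, G, H, I, K, A → queue [D, G, H, I, K, A]
Visit D; enqueue E, J, F, C → queue [G, H, I, K, A, E, J, F, C]
Visit G → queue [H, I, K, A, E, J, F, C]
Visit H → queue [I, K, A, E, J, F, C]
Visit I; enqueue B → queue [K, A, E, J, F, C, B]
Visit K → queue [A, E, J, F, C, B]
Visit A → queue [E, J, F, C, B]
Visit E → queue [J, F, C, B]
Visit J → queue [F, C, B]
Visit F → queue [C, B]
Visit C; enqueue L → queue [B, L]
Visit B → queue [L]
Visit L → queue []

Visit order: M, D, G, H, I, K, A, E, J, F, C, B, L

F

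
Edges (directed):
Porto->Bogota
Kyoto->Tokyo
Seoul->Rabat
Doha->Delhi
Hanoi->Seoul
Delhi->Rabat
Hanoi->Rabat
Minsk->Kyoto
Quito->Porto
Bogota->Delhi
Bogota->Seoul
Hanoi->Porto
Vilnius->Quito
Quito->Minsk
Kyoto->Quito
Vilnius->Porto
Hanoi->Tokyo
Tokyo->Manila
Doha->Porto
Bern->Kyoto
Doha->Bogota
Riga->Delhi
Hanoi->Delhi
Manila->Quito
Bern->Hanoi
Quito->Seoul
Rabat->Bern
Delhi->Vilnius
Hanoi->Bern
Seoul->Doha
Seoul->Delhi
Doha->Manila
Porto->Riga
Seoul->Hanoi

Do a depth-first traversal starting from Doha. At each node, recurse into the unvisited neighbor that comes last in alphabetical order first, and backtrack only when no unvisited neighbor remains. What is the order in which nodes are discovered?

Visit Doha
Doha → Porto
Porto → Riga
Riga → Delhi
Delhi → Vilnius
Vilnius → Quito
Quito → Seoul
Seoul → Rabat
Rabat → Bern
Bern → Kyoto
Kyoto → Tokyo
Tokyo → Manila
Bern → Hanoi
Quito → Minsk
Porto → Bogota

Doha, Porto, Riga, Delhi, Vilnius, Quito, Seoul, Rabat, Bern, Kyoto, Tokyo, Manila, Hanoi, Minsk, Bogota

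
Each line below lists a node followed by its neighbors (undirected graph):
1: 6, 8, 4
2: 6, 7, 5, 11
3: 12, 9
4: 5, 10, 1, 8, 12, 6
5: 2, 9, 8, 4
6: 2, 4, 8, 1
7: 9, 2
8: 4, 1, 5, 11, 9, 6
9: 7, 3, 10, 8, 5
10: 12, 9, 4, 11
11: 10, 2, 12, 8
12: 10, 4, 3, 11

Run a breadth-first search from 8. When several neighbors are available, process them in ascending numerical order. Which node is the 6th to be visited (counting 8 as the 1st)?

9

Visit 8; enqueue 1, 4, 5, 6, 9, 11 → queue [1, 4, 5, 6, 9, 11]
Visit 1 → queue [4, 5, 6, 9, 11]
Visit 4; enqueue 10, 12 → queue [5, 6, 9, 11, 10, 12]
Visit 5; enqueue 2 → queue [6, 9, 11, 10, 12, 2]
Visit 6 → queue [9, 11, 10, 12, 2]
Visit 9; enqueue 3, 7 → queue [11, 10, 12, 2, 3, 7]
Visit 11 → queue [10, 12, 2, 3, 7]
Visit 10 → queue [12, 2, 3, 7]
Visit 12 → queue [2, 3, 7]
Visit 2 → queue [3, 7]
Visit 3 → queue [7]
Visit 7 → queue []

Visit order: 8, 1, 4, 5, 6, 9, 11, 10, 12, 2, 3, 7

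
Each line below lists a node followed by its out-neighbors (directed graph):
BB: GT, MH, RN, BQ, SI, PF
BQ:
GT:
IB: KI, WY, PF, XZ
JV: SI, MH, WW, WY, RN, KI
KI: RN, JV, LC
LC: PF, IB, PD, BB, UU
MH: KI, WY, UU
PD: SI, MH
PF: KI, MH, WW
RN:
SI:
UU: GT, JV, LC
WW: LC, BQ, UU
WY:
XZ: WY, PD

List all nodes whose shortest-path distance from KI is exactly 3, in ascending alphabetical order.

BQ, GT, XZ

Level 0: KI
Level 1: JV, LC, RN
Level 2: BB, IB, MH, PD, PF, SI, UU, WW, WY
Level 3: BQ, GT, XZ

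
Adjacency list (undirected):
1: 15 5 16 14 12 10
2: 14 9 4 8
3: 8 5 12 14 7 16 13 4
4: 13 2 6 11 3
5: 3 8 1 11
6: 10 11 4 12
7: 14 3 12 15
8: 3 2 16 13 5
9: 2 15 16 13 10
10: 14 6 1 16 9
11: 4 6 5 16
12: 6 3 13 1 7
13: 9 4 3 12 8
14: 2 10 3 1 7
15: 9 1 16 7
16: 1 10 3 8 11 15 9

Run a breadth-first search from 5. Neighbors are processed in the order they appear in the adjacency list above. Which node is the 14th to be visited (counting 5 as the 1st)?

10

Visit 5; enqueue 3, 8, 1, 11 → queue [3, 8, 1, 11]
Visit 3; enqueue 12, 14, 7, 16, 13, 4 → queue [8, 1, 11, 12, 14, 7, 16, 13, 4]
Visit 8; enqueue 2 → queue [1, 11, 12, 14, 7, 16, 13, 4, 2]
Visit 1; enqueue 15, 10 → queue [11, 12, 14, 7, 16, 13, 4, 2, 15, 10]
Visit 11; enqueue 6 → queue [12, 14, 7, 16, 13, 4, 2, 15, 10, 6]
Visit 12 → queue [14, 7, 16, 13, 4, 2, 15, 10, 6]
Visit 14 → queue [7, 16, 13, 4, 2, 15, 10, 6]
Visit 7 → queue [16, 13, 4, 2, 15, 10, 6]
Visit 16; enqueue 9 → queue [13, 4, 2, 15, 10, 6, 9]
Visit 13 → queue [4, 2, 15, 10, 6, 9]
Visit 4 → queue [2, 15, 10, 6, 9]
Visit 2 → queue [15, 10, 6, 9]
Visit 15 → queue [10, 6, 9]
Visit 10 → queue [6, 9]
Visit 6 → queue [9]
Visit 9 → queue []

Visit order: 5, 3, 8, 1, 11, 12, 14, 7, 16, 13, 4, 2, 15, 10, 6, 9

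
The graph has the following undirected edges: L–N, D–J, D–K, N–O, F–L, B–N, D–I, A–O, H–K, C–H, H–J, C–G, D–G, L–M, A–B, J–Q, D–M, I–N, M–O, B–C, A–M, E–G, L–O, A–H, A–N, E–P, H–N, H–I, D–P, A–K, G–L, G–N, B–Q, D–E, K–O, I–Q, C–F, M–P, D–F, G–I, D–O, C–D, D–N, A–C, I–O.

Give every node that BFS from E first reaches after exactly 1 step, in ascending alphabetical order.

D, G, P

Level 0: E
Level 1: D, G, P
Level 2: C, F, I, J, K, L, M, N, O
Level 3: A, B, H, Q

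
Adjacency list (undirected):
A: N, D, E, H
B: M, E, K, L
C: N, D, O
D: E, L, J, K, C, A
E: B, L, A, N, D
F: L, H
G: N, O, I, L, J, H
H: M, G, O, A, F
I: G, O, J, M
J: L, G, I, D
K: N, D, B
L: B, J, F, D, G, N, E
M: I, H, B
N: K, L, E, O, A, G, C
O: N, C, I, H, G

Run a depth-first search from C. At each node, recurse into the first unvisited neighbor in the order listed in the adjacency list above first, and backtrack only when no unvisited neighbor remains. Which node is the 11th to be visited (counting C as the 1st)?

H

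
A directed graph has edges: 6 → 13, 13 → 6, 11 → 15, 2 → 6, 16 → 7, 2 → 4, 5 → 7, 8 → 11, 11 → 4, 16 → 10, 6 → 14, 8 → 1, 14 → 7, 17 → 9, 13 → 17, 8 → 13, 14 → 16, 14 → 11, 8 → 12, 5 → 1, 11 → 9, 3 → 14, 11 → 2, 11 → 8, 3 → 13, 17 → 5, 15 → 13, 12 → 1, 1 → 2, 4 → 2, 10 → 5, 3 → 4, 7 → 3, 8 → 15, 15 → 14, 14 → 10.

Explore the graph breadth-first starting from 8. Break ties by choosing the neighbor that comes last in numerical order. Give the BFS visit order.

8 → 15 → 13 → 12 → 11 → 1 → 14 → 17 → 6 → 9 → 4 → 2 → 16 → 10 → 7 → 5 → 3

Visit 8; enqueue 15, 13, 12, 11, 1 → queue [15, 13, 12, 11, 1]
Visit 15; enqueue 14 → queue [13, 12, 11, 1, 14]
Visit 13; enqueue 17, 6 → queue [12, 11, 1, 14, 17, 6]
Visit 12 → queue [11, 1, 14, 17, 6]
Visit 11; enqueue 9, 4, 2 → queue [1, 14, 17, 6, 9, 4, 2]
Visit 1 → queue [14, 17, 6, 9, 4, 2]
Visit 14; enqueue 16, 10, 7 → queue [17, 6, 9, 4, 2, 16, 10, 7]
Visit 17; enqueue 5 → queue [6, 9, 4, 2, 16, 10, 7, 5]
Visit 6 → queue [9, 4, 2, 16, 10, 7, 5]
Visit 9 → queue [4, 2, 16, 10, 7, 5]
Visit 4 → queue [2, 16, 10, 7, 5]
Visit 2 → queue [16, 10, 7, 5]
Visit 16 → queue [10, 7, 5]
Visit 10 → queue [7, 5]
Visit 7; enqueue 3 → queue [5, 3]
Visit 5 → queue [3]
Visit 3 → queue []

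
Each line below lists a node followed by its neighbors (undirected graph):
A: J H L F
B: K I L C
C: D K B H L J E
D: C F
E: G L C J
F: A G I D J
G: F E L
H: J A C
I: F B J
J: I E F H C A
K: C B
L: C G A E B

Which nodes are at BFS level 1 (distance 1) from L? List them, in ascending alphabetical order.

A, B, C, E, G

Level 0: L
Level 1: A, B, C, E, G
Level 2: D, F, H, I, J, K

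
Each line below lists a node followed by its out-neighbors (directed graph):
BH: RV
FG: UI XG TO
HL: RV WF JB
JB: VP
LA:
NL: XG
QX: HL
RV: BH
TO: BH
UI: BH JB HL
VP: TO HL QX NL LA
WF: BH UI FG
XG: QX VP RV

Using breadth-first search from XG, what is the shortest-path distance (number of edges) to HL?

Level 0: XG
Level 1: QX, RV, VP
Level 2: BH, HL, LA, NL, TO
Level 3: JB, WF
Level 4: FG, UI
HL first appears at level 2.

2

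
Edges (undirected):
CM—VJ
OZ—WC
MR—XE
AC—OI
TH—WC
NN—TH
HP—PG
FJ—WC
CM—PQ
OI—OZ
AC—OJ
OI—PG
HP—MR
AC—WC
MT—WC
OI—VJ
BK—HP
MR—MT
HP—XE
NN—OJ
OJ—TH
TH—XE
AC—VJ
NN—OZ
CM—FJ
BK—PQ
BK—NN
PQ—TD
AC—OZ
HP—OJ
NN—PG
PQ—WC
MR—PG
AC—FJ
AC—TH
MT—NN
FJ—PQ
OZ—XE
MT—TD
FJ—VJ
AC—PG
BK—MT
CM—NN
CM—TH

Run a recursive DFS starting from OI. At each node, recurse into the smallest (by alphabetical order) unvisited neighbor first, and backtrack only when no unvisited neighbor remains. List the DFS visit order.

OI, AC, FJ, CM, NN, BK, HP, MR, MT, TD, PQ, WC, OZ, XE, TH, OJ, PG, VJ

Visit OI
OI → AC
AC → FJ
FJ → CM
CM → NN
NN → BK
BK → HP
HP → MR
MR → MT
MT → TD
TD → PQ
PQ → WC
WC → OZ
OZ → XE
XE → TH
TH → OJ
MR → PG
CM → VJ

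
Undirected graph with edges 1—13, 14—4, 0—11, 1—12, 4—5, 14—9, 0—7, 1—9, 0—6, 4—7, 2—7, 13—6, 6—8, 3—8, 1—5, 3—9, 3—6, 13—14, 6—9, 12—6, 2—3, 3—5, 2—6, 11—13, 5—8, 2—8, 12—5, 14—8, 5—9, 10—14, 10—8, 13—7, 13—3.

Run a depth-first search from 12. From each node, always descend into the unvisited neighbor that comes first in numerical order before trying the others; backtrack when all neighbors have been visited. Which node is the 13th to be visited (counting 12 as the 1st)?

9

Visit 12
12 → 1
1 → 5
5 → 3
3 → 2
2 → 6
6 → 0
0 → 7
7 → 4
4 → 14
14 → 8
8 → 10
14 → 9
14 → 13
13 → 11

Visit order: 12, 1, 5, 3, 2, 6, 0, 7, 4, 14, 8, 10, 9, 13, 11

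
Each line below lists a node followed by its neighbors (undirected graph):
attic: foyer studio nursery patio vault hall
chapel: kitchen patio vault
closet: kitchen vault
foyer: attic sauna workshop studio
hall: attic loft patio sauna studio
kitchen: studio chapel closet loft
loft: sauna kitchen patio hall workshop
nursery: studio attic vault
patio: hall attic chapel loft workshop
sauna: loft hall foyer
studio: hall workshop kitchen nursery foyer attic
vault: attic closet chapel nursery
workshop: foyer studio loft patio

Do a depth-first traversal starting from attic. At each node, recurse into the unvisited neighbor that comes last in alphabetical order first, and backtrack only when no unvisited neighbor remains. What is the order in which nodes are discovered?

Visit attic
attic → vault
vault → nursery
nursery → studio
studio → workshop
workshop → patio
patio → loft
loft → sauna
sauna → hall
sauna → foyer
loft → kitchen
kitchen → closet
kitchen → chapel

attic → vault → nursery → studio → workshop → patio → loft → sauna → hall → foyer → kitchen → closet → chapel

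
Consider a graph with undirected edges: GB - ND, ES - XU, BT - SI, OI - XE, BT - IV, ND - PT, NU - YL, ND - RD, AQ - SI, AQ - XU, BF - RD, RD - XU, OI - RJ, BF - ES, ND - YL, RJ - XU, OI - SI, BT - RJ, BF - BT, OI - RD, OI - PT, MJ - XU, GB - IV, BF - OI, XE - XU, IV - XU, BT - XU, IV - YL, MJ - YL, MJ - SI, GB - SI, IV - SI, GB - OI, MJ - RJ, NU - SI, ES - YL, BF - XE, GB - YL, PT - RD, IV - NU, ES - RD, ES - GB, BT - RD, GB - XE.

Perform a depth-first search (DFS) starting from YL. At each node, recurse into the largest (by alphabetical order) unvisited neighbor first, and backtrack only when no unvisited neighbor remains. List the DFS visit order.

Visit YL
YL → NU
NU → SI
SI → OI
OI → XE
XE → XU
XU → RJ
RJ → MJ
RJ → BT
BT → RD
RD → PT
PT → ND
ND → GB
GB → IV
GB → ES
ES → BF
XU → AQ

YL → NU → SI → OI → XE → XU → RJ → MJ → BT → RD → PT → ND → GB → IV → ES → BF → AQ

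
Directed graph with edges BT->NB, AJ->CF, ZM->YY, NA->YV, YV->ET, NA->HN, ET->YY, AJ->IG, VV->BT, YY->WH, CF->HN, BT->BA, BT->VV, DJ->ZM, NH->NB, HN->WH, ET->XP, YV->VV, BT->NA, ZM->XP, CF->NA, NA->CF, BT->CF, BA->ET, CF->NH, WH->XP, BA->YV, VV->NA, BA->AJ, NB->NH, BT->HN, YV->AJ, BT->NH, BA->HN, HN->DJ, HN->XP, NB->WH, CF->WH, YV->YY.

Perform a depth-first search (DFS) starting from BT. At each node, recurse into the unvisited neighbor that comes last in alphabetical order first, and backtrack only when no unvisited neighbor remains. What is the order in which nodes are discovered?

BT, VV, NA, YV, YY, WH, XP, ET, AJ, IG, CF, NH, NB, HN, DJ, ZM, BA

Visit BT
BT → VV
VV → NA
NA → YV
YV → YY
YY → WH
WH → XP
YV → ET
YV → AJ
AJ → IG
AJ → CF
CF → NH
NH → NB
CF → HN
HN → DJ
DJ → ZM
BT → BA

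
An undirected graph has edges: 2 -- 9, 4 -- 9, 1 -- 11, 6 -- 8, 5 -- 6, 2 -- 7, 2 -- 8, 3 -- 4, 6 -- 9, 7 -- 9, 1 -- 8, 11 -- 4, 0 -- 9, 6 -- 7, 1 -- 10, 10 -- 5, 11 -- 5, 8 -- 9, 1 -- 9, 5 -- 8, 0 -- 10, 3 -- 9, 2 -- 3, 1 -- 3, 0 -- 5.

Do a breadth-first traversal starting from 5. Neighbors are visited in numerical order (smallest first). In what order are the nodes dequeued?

Visit 5; enqueue 0, 6, 8, 10, 11 → queue [0, 6, 8, 10, 11]
Visit 0; enqueue 9 → queue [6, 8, 10, 11, 9]
Visit 6; enqueue 7 → queue [8, 10, 11, 9, 7]
Visit 8; enqueue 1, 2 → queue [10, 11, 9, 7, 1, 2]
Visit 10 → queue [11, 9, 7, 1, 2]
Visit 11; enqueue 4 → queue [9, 7, 1, 2, 4]
Visit 9; enqueue 3 → queue [7, 1, 2, 4, 3]
Visit 7 → queue [1, 2, 4, 3]
Visit 1 → queue [2, 4, 3]
Visit 2 → queue [4, 3]
Visit 4 → queue [3]
Visit 3 → queue []

5, 0, 6, 8, 10, 11, 9, 7, 1, 2, 4, 3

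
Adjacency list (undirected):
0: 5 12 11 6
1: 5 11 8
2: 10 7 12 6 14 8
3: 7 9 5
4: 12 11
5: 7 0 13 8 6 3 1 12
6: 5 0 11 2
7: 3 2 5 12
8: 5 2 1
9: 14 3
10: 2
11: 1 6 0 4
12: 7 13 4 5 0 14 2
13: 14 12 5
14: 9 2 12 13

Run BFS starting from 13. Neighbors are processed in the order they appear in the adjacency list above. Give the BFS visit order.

Visit 13; enqueue 14, 12, 5 → queue [14, 12, 5]
Visit 14; enqueue 9, 2 → queue [12, 5, 9, 2]
Visit 12; enqueue 7, 4, 0 → queue [5, 9, 2, 7, 4, 0]
Visit 5; enqueue 8, 6, 3, 1 → queue [9, 2, 7, 4, 0, 8, 6, 3, 1]
Visit 9 → queue [2, 7, 4, 0, 8, 6, 3, 1]
Visit 2; enqueue 10 → queue [7, 4, 0, 8, 6, 3, 1, 10]
Visit 7 → queue [4, 0, 8, 6, 3, 1, 10]
Visit 4; enqueue 11 → queue [0, 8, 6, 3, 1, 10, 11]
Visit 0 → queue [8, 6, 3, 1, 10, 11]
Visit 8 → queue [6, 3, 1, 10, 11]
Visit 6 → queue [3, 1, 10, 11]
Visit 3 → queue [1, 10, 11]
Visit 1 → queue [10, 11]
Visit 10 → queue [11]
Visit 11 → queue []

13 -> 14 -> 12 -> 5 -> 9 -> 2 -> 7 -> 4 -> 0 -> 8 -> 6 -> 3 -> 1 -> 10 -> 11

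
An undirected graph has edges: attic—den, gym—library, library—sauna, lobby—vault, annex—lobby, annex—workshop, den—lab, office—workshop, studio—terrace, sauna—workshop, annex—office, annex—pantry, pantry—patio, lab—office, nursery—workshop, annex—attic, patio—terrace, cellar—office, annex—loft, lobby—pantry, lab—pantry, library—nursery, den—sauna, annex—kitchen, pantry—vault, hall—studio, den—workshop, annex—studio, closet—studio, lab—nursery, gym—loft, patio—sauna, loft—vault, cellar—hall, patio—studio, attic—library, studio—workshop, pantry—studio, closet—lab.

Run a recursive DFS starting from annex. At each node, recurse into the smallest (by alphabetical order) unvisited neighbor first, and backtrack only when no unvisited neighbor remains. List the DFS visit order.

annex, attic, den, lab, closet, studio, hall, cellar, office, workshop, nursery, library, gym, loft, vault, lobby, pantry, patio, sauna, terrace, kitchen

Visit annex
annex → attic
attic → den
den → lab
lab → closet
closet → studio
studio → hall
hall → cellar
cellar → office
office → workshop
workshop → nursery
nursery → library
library → gym
gym → loft
loft → vault
vault → lobby
lobby → pantry
pantry → patio
patio → sauna
patio → terrace
annex → kitchen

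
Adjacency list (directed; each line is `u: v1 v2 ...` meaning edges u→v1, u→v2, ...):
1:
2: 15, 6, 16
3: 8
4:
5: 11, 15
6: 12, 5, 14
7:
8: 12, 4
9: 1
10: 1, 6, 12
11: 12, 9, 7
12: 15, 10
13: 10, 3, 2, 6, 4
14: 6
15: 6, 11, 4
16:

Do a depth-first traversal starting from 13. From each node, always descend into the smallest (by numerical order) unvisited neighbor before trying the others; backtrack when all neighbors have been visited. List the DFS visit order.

13 → 2 → 6 → 5 → 11 → 7 → 9 → 1 → 12 → 10 → 15 → 4 → 14 → 16 → 3 → 8

Visit 13
13 → 2
2 → 6
6 → 5
5 → 11
11 → 7
11 → 9
9 → 1
11 → 12
12 → 10
12 → 15
15 → 4
6 → 14
2 → 16
13 → 3
3 → 8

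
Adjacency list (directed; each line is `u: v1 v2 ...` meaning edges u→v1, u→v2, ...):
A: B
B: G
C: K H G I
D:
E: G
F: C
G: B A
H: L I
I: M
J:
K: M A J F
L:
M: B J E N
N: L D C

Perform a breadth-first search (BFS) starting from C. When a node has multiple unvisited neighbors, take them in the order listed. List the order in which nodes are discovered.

C, K, H, G, I, M, A, J, F, L, B, E, N, D

Visit C; enqueue K, H, G, I → queue [K, H, G, I]
Visit K; enqueue M, A, J, F → queue [H, G, I, M, A, J, F]
Visit H; enqueue L → queue [G, I, M, A, J, F, L]
Visit G; enqueue B → queue [I, M, A, J, F, L, B]
Visit I → queue [M, A, J, F, L, B]
Visit M; enqueue E, N → queue [A, J, F, L, B, E, N]
Visit A → queue [J, F, L, B, E, N]
Visit J → queue [F, L, B, E, N]
Visit F → queue [L, B, E, N]
Visit L → queue [B, E, N]
Visit B → queue [E, N]
Visit E → queue [N]
Visit N; enqueue D → queue [D]
Visit D → queue []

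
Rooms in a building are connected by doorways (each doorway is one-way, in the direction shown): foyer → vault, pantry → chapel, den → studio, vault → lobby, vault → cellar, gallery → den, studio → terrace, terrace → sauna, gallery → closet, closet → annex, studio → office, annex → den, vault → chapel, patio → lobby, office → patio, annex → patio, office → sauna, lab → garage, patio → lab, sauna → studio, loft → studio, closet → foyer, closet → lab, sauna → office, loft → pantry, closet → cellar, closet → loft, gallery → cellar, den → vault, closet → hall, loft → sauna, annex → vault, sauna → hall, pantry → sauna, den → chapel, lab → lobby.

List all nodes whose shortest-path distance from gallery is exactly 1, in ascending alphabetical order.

Level 0: gallery
Level 1: cellar, closet, den
Level 2: annex, chapel, foyer, hall, lab, loft, studio, vault
Level 3: garage, lobby, office, pantry, patio, sauna, terrace

cellar, closet, den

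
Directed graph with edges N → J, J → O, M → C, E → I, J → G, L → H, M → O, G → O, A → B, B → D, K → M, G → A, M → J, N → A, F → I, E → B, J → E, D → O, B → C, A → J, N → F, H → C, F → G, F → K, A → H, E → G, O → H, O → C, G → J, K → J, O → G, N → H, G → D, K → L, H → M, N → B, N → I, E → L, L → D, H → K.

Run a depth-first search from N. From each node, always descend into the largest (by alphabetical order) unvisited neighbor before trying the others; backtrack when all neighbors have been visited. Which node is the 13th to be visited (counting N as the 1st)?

E

Visit N
N → J
J → O
O → H
H → M
M → C
H → K
K → L
L → D
O → G
G → A
A → B
J → E
E → I
N → F

Visit order: N, J, O, H, M, C, K, L, D, G, A, B, E, I, F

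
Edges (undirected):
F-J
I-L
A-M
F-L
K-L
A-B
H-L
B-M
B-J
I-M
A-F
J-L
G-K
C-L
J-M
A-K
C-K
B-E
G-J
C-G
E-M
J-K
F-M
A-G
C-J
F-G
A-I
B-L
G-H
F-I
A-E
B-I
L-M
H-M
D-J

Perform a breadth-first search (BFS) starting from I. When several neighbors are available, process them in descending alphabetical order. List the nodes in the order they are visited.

I, M, L, F, B, A, J, H, E, K, C, G, D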